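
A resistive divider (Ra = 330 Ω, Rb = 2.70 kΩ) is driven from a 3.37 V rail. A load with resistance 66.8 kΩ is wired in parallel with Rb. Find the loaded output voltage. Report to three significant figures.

The load sits in parallel with Rb: Rb‖R_L = (2700 × 66800) / (2700 + 66800) = 2595 Ω.
V_out = 3.37 × 2595 / (330 + 2595) = 3.37 × 2595/2925 = 2.99 V.
(Unloaded it would have been 3.00 V.)

V_out ≈ 2.99 V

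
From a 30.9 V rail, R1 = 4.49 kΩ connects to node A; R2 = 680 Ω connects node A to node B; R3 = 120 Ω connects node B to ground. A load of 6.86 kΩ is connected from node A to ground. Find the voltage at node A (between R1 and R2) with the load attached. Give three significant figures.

V ≈ 4.25 V

Below node A the series string R2+R3 = 800.0 Ω sits in parallel with the 6860 Ω load: 716.4 Ω.
V_A = 30.9 × 716.4/(4490 + 716.4) = 4.25 V.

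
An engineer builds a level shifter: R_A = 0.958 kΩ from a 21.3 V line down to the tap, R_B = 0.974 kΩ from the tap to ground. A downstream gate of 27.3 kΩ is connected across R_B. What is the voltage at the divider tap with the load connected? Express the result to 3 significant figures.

The load sits in parallel with R_B: R_B‖R_L = (974 × 27300) / (974 + 27300) = 940.4 Ω.
V_out = 21.3 × 940.4 / (958 + 940.4) = 21.3 × 940.4/1898 = 10.6 V.

V_out ≈ 10.6 V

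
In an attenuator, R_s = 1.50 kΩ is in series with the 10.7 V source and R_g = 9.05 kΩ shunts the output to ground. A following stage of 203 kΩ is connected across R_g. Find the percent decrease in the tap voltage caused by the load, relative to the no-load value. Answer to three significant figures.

0.630 %

The divider's output (Thévenin) resistance is R_s‖R_g = 1.287 kΩ.
Fractional drop under load = R_th/(R_th + R_L) = 1.287 / (1.287 + 203) = 0.006299.
So the output falls by 0.630 %.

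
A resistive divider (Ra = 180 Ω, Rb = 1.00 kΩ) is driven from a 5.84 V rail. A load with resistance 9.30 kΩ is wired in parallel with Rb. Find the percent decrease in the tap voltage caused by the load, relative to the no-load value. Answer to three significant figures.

1.61 %

The divider's output (Thévenin) resistance is Ra‖Rb = 152.5 Ω.
Fractional drop under load = R_th/(R_th + R_L) = 152.5 / (152.5 + 9300) = 0.01614.
So the output falls by 1.61 %.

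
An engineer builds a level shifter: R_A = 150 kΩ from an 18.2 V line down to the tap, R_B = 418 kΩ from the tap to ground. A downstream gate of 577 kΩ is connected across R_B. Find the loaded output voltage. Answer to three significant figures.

The load sits in parallel with R_B: R_B‖R_L = (418 × 577) / (418 + 577) = 242.4 kΩ.
V_out = 18.2 × 242.4 / (150 + 242.4) = 18.2 × 242.4/392.4 = 11.2 V.
(Unloaded it would have been 13.4 V.)

V_out ≈ 11.2 V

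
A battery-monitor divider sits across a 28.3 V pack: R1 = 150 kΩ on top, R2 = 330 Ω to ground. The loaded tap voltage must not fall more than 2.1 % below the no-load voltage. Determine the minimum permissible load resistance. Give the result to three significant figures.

R_L(min) ≈ 15.4 kΩ

Output resistance R_th = R1‖R2 = (150000 × 330)/150300 = 329.3 Ω.
The fractional drop is R_th/(R_th + R_L); requiring this ≤ 0.0210 gives R_L ≥ R_th(1/0.0210 − 1) = 329.3 × 46.62 = 15.4 kΩ.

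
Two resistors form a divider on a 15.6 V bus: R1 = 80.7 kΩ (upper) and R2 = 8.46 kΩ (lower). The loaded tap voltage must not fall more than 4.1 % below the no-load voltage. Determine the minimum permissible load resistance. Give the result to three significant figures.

Output resistance R_th = R1‖R2 = (80.7 × 8.46)/89.16 = 7.657 kΩ.
The fractional drop is R_th/(R_th + R_L); requiring this ≤ 0.0410 gives R_L ≥ R_th(1/0.0410 − 1) = 7.657 × 23.39 = 179 kΩ.

R_L(min) ≈ 179 kΩ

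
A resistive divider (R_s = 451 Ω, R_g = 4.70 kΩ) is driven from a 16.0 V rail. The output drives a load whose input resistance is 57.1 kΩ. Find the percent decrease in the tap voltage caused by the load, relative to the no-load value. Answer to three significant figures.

The divider's output (Thévenin) resistance is R_s‖R_g = 411.5 Ω.
Fractional drop under load = R_th/(R_th + R_L) = 411.5 / (411.5 + 57100) = 0.007155.
So the output falls by 0.716 %.

0.716 %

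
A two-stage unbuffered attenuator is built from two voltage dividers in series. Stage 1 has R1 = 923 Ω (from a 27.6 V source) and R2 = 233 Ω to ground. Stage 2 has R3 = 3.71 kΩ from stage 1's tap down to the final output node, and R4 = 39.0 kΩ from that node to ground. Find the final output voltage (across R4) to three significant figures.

V_out ≈ 5.06 V

Stage 2 presents R3+R4 = 42710 Ω as a load on stage 1's tap.
Stage 1's lower leg becomes R2‖(R3+R4) = 231.7 Ω, so V_mid = 27.6 × 231.7/1155 = 5.539 V.
Stage 2 is itself unloaded: V_out = V_mid × R4/(R3+R4) = 5.539 × 39000/42710 = 5.06 V.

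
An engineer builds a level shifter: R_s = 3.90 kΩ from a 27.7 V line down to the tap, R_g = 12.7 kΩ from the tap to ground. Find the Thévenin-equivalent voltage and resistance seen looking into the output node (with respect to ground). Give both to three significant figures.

V_th = 21.2 V, R_th = 2.98 kΩ

V_th is the open-circuit tap voltage: 27.7 × 12.7/(3.90 + 12.7) = 21.2 V.
With the supply zeroed, R_s and R_g appear in parallel from the tap: R_th = R_s‖R_g = (3.90 × 12.7)/16.60 = 2.98 kΩ.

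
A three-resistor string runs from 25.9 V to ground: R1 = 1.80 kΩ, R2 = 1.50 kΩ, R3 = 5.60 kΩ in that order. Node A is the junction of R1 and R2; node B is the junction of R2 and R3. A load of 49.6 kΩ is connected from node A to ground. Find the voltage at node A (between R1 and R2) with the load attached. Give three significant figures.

V ≈ 20.1 V

Below node A the series string R2+R3 = 7.100 kΩ sits in parallel with the 49.6 kΩ load: 6.211 kΩ.
V_A = 25.9 × 6.211/(1.80 + 6.211) = 20.1 V.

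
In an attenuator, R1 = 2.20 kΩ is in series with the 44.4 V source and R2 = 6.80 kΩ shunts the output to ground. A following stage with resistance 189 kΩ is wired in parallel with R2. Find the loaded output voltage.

The load sits in parallel with R2: R2‖R_L = (6.80 × 189) / (6.80 + 189) = 6.564 kΩ.
V_out = 44.4 × 6.564 / (2.20 + 6.564) = 44.4 × 6.564/8.764 = 33.3 V.

V_out ≈ 33.3 V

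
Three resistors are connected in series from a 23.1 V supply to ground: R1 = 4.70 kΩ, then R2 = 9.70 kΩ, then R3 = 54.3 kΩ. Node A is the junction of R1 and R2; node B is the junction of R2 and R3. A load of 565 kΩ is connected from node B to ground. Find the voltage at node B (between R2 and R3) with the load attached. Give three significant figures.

At node B, R3 is in parallel with the load: R3‖R_L = 49.54 kΩ.
Below node A the resistance is R2 + (R3‖R_L) = 59.24 kΩ, so V_A = 23.1 × 59.24/63.94 = 21.40 V.
Then V_B = V_A × (R3‖R_L)/(R2 + R3‖R_L) = 21.40 × 49.54/59.24 = 17.9 V.

V ≈ 17.9 V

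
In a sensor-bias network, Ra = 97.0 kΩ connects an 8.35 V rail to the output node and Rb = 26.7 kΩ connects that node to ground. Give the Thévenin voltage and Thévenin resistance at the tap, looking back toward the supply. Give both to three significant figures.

V_th = 1.80 V, R_th = 20.9 kΩ

V_th is the open-circuit tap voltage: 8.35 × 26.7/(97.0 + 26.7) = 1.80 V.
With the supply zeroed, Ra and Rb appear in parallel from the tap: R_th = Ra‖Rb = (97.0 × 26.7)/123.7 = 20.9 kΩ.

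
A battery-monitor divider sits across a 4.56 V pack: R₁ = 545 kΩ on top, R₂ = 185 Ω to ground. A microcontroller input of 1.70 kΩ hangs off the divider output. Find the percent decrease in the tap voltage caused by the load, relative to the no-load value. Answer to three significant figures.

9.81 %

The divider's output (Thévenin) resistance is R₁‖R₂ = 184.9 Ω.
Fractional drop under load = R_th/(R_th + R_L) = 184.9 / (184.9 + 1700) = 0.09811.
So the output falls by 9.81 %.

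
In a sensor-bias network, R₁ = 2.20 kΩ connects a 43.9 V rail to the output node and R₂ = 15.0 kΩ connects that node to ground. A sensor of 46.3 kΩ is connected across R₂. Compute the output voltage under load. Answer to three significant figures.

V_out ≈ 36.8 V

The load sits in parallel with R₂: R₂‖R_L = (15.0 × 46.3) / (15.0 + 46.3) = 11.33 kΩ.
V_out = 43.9 × 11.33 / (2.20 + 11.33) = 43.9 × 11.33/13.53 = 36.8 V.
(Unloaded it would have been 38.3 V.)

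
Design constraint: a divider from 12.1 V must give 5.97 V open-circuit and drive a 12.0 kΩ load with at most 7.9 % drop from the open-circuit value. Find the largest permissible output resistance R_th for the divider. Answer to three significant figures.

R_th ≤ 1.03 kΩ

Loading drop = R_th/(R_th + R_L) ≤ 0.0790, so R_th ≤ R_L · ε/(1−ε) = 12.0 kΩ × 0.0790/0.9210 = 1.03 kΩ.
(Any R1, R2 with R2/(R1+R2) = 0.493 and R1‖R2 ≤ 1.03 kΩ will meet the spec.)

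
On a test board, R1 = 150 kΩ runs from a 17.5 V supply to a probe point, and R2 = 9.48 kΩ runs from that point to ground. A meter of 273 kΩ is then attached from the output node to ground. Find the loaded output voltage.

The load sits in parallel with R2: R2‖R_L = (9.48 × 273) / (9.48 + 273) = 9.162 kΩ.
V_out = 17.5 × 9.162 / (150 + 9.162) = 17.5 × 9.162/159.2 = 1.01 V.

V_out ≈ 1.01 V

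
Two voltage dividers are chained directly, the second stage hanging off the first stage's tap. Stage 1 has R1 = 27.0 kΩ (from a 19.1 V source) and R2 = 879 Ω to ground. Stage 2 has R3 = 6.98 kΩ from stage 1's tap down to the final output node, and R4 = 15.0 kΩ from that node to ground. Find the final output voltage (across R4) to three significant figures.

V_out ≈ 0.396 V

Stage 2 presents R3+R4 = 21980 Ω as a load on stage 1's tap.
Stage 1's lower leg becomes R2‖(R3+R4) = 845.2 Ω, so V_mid = 19.1 × 845.2/27850 = 0.5798 V.
Stage 2 is itself unloaded: V_out = V_mid × R4/(R3+R4) = 0.5798 × 15000/21980 = 0.396 V.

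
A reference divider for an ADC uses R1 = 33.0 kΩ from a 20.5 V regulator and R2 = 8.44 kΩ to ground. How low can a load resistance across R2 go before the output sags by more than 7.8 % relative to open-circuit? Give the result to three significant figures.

R_L(min) ≈ 79.4 kΩ

Output resistance R_th = R1‖R2 = (33.0 × 8.44)/41.44 = 6.721 kΩ.
The fractional drop is R_th/(R_th + R_L); requiring this ≤ 0.0780 gives R_L ≥ R_th(1/0.0780 − 1) = 6.721 × 11.82 = 79.4 kΩ.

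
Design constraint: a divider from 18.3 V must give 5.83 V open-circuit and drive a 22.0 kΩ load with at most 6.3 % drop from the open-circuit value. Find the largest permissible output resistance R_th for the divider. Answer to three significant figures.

R_th ≤ 1.48 kΩ

Loading drop = R_th/(R_th + R_L) ≤ 0.0630, so R_th ≤ R_L · ε/(1−ε) = 22.0 kΩ × 0.0630/0.9370 = 1.48 kΩ.
(Any R1, R2 with R2/(R1+R2) = 0.319 and R1‖R2 ≤ 1.48 kΩ will meet the spec.)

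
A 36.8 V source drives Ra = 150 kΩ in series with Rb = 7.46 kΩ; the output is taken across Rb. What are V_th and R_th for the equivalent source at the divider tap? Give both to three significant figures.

V_th = 1.74 V, R_th = 7.11 kΩ

V_th is the open-circuit tap voltage: 36.8 × 7.46/(150 + 7.46) = 1.74 V.
With the supply zeroed, Ra and Rb appear in parallel from the tap: R_th = Ra‖Rb = (150 × 7.46)/157.5 = 7.11 kΩ.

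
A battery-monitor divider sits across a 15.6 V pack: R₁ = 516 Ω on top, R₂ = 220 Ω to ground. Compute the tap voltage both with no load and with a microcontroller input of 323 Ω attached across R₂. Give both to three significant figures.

Open-circuit: V = 15.6 × 220/(516 + 220) = 4.66 V.
With the load, R₂ becomes R₂‖R_L = 130.9 Ω, so V = 15.6 × 130.9/646.9 = 3.16 V.

Unloaded: 4.66 V; loaded: 3.16 V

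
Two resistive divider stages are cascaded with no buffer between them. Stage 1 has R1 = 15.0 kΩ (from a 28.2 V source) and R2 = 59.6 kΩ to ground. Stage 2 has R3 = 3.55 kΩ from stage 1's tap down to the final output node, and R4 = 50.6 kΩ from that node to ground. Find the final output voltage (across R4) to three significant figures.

V_out ≈ 17.2 V

Stage 2 presents R3+R4 = 54.15 kΩ as a load on stage 1's tap.
Stage 1's lower leg becomes R2‖(R3+R4) = 28.37 kΩ, so V_mid = 28.2 × 28.37/43.37 = 18.45 V.
Stage 2 is itself unloaded: V_out = V_mid × R4/(R3+R4) = 18.45 × 50.6/54.15 = 17.2 V.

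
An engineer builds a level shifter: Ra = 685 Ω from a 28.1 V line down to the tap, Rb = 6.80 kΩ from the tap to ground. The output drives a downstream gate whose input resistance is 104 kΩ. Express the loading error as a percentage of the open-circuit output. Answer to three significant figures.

0.595 %

The divider's output (Thévenin) resistance is Ra‖Rb = 622.3 Ω.
Fractional drop under load = R_th/(R_th + R_L) = 622.3 / (622.3 + 104000) = 0.005948.
So the output falls by 0.595 %.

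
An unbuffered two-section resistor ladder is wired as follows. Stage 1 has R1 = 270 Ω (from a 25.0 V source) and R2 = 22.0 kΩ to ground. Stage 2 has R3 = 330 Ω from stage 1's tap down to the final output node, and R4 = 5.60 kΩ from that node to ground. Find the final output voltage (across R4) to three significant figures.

Stage 2 presents R3+R4 = 5930 Ω as a load on stage 1's tap.
Stage 1's lower leg becomes R2‖(R3+R4) = 4671 Ω, so V_mid = 25.0 × 4671/4941 = 23.63 V.
Stage 2 is itself unloaded: V_out = V_mid × R4/(R3+R4) = 23.63 × 5600/5930 = 22.3 V.

V_out ≈ 22.3 V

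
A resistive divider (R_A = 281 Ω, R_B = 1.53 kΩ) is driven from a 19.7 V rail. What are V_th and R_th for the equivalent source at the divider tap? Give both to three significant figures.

V_th is the open-circuit tap voltage: 19.7 × 1530/(281 + 1530) = 16.6 V.
With the supply zeroed, R_A and R_B appear in parallel from the tap: R_th = R_A‖R_B = (281 × 1530)/1811 = 237 Ω.

V_th = 16.6 V, R_th = 237 Ω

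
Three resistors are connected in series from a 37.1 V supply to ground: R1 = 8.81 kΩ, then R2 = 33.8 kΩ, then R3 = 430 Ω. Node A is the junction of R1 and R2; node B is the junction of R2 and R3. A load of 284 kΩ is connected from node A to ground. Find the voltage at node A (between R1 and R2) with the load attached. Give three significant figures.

V ≈ 28.8 V

Below node A the series string R2+R3 = 34230 Ω sits in parallel with the 284000 Ω load: 30550 Ω.
V_A = 37.1 × 30550/(8810 + 30550) = 28.8 V.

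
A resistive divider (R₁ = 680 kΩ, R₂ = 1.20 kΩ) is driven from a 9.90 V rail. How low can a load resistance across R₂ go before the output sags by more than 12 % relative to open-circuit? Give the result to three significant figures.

R_L(min) ≈ 8.78 kΩ

Output resistance R_th = R₁‖R₂ = (680 × 1.20)/681.2 = 1.198 kΩ.
The fractional drop is R_th/(R_th + R_L); requiring this ≤ 0.120 gives R_L ≥ R_th(1/0.120 − 1) = 1.198 × 7.333 = 8.78 kΩ.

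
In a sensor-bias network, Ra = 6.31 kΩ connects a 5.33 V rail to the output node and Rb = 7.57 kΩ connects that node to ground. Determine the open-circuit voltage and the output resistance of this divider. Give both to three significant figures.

V_th = 2.91 V, R_th = 3.44 kΩ

V_th is the open-circuit tap voltage: 5.33 × 7.57/(6.31 + 7.57) = 2.91 V.
With the supply zeroed, Ra and Rb appear in parallel from the tap: R_th = Ra‖Rb = (6.31 × 7.57)/13.88 = 3.44 kΩ.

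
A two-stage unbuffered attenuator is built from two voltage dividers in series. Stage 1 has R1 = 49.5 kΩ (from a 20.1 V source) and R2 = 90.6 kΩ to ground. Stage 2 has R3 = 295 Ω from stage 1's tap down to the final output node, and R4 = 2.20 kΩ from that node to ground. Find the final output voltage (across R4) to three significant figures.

V_out ≈ 0.829 V

Stage 2 presents R3+R4 = 2495 Ω as a load on stage 1's tap.
Stage 1's lower leg becomes R2‖(R3+R4) = 2428 Ω, so V_mid = 20.1 × 2428/51930 = 0.9399 V.
Stage 2 is itself unloaded: V_out = V_mid × R4/(R3+R4) = 0.9399 × 2200/2495 = 0.829 V.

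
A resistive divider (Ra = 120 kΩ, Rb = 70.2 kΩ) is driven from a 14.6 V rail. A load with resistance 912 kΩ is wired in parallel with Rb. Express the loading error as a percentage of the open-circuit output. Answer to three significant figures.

The divider's output (Thévenin) resistance is Ra‖Rb = 44.29 kΩ.
Fractional drop under load = R_th/(R_th + R_L) = 44.29 / (44.29 + 912) = 0.04631.
So the output falls by 4.63 %.

4.63 %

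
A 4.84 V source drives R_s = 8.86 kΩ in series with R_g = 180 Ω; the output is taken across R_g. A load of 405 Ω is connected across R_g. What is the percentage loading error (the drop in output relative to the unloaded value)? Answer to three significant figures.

Unloaded V = 4.84 × 180/9040 = 0.09637 V.
Loaded: R_g‖R_L = 124.6 Ω, giving V = 4.84 × 124.6/8985 = 0.06713 V.
Drop = (0.09637 − 0.06713) / 0.09637 = 30.3 %.

30.3 %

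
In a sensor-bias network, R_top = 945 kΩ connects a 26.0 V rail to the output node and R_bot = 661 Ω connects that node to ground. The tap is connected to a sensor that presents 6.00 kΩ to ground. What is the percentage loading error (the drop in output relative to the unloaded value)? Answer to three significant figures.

9.92 %

The divider's output (Thévenin) resistance is R_top‖R_bot = 660.5 Ω.
Fractional drop under load = R_th/(R_th + R_L) = 660.5 / (660.5 + 6000) = 0.09917.
So the output falls by 9.92 %.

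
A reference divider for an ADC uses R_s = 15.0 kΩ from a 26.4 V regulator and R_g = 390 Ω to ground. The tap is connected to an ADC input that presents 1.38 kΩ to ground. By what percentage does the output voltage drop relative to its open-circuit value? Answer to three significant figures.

The divider's output (Thévenin) resistance is R_s‖R_g = 380.1 Ω.
Fractional drop under load = R_th/(R_th + R_L) = 380.1 / (380.1 + 1380) = 0.2160.
So the output falls by 21.6 %.

21.6 %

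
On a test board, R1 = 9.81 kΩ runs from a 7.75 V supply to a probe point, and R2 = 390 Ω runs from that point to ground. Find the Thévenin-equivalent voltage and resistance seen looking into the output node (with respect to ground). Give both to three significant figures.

V_th = 0.296 V, R_th = 375 Ω

V_th is the open-circuit tap voltage: 7.75 × 390/(9810 + 390) = 0.296 V.
With the supply zeroed, R1 and R2 appear in parallel from the tap: R_th = R1‖R2 = (9810 × 390)/10200 = 375 Ω.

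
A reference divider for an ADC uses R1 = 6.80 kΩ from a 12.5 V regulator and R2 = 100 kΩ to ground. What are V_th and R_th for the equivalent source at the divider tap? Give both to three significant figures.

V_th is the open-circuit tap voltage: 12.5 × 100/(6.80 + 100) = 11.7 V.
With the supply zeroed, R1 and R2 appear in parallel from the tap: R_th = R1‖R2 = (6.80 × 100)/106.8 = 6.37 kΩ.

V_th = 11.7 V, R_th = 6.37 kΩ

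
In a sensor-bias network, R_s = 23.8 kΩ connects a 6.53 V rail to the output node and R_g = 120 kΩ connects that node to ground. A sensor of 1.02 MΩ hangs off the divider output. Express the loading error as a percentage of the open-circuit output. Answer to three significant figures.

The divider's output (Thévenin) resistance is R_s‖R_g = 19.86 kΩ.
Fractional drop under load = R_th/(R_th + R_L) = 19.86 / (19.86 + 1020) = 0.01910.
So the output falls by 1.91 %.

1.91 %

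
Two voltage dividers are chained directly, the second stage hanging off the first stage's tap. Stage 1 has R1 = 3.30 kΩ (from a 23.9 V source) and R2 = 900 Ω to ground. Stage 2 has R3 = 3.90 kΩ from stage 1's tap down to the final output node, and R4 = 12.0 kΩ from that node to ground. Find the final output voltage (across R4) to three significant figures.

Stage 2 presents R3+R4 = 15900 Ω as a load on stage 1's tap.
Stage 1's lower leg becomes R2‖(R3+R4) = 851.8 Ω, so V_mid = 23.9 × 851.8/4152 = 4.903 V.
Stage 2 is itself unloaded: V_out = V_mid × R4/(R3+R4) = 4.903 × 12000/15900 = 3.70 V.

V_out ≈ 3.70 V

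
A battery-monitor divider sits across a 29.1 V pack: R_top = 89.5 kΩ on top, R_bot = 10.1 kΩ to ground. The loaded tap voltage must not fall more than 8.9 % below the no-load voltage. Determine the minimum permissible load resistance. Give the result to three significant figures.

Output resistance R_th = R_top‖R_bot = (89.5 × 10.1)/99.60 = 9.076 kΩ.
The fractional drop is R_th/(R_th + R_L); requiring this ≤ 0.0890 gives R_L ≥ R_th(1/0.0890 − 1) = 9.076 × 10.24 = 92.9 kΩ.

R_L(min) ≈ 92.9 kΩ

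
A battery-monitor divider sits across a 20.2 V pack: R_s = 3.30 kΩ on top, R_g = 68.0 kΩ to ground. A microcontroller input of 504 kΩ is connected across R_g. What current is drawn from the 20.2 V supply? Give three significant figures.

R_g‖R_L = 59.92 kΩ, so the source sees R_s + R_g‖R_L = 63.22 kΩ.
I = 20.2 V / 63.22 kΩ = 0.320 mA.

I ≈ 0.320 mA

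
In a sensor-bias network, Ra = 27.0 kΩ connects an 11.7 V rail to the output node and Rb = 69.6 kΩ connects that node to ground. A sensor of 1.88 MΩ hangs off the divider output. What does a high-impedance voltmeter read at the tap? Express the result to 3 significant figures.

V_out ≈ 8.34 V

The load sits in parallel with Rb: Rb‖R_L = (69.6 × 1880) / (69.6 + 1880) = 67.12 kΩ.
V_out = 11.7 × 67.12 / (27.0 + 67.12) = 11.7 × 67.12/94.12 = 8.34 V.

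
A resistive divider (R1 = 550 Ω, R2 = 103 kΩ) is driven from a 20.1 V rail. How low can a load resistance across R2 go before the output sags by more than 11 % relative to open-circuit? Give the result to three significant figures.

R_L(min) ≈ 4.43 kΩ

Output resistance R_th = R1‖R2 = (550 × 103000)/103600 = 547.1 Ω.
The fractional drop is R_th/(R_th + R_L); requiring this ≤ 0.110 gives R_L ≥ R_th(1/0.110 − 1) = 547.1 × 8.091 = 4.43 kΩ.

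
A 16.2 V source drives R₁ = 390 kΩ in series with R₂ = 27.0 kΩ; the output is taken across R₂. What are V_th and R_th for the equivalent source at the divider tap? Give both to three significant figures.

V_th is the open-circuit tap voltage: 16.2 × 27.0/(390 + 27.0) = 1.05 V.
With the supply zeroed, R₁ and R₂ appear in parallel from the tap: R_th = R₁‖R₂ = (390 × 27.0)/417.0 = 25.3 kΩ.

V_th = 1.05 V, R_th = 25.3 kΩ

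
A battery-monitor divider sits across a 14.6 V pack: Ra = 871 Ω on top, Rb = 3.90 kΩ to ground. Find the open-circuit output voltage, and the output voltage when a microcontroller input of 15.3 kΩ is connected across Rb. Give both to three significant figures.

Unloaded: 11.9 V; loaded: 11.4 V

Open-circuit: V = 14.6 × 3900/(871 + 3900) = 11.9 V.
With the load, Rb becomes Rb‖R_L = 3108 Ω, so V = 14.6 × 3108/3979 = 11.4 V.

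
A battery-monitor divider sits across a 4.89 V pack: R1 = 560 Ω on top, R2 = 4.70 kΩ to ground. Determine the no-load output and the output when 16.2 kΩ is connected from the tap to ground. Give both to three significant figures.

Open-circuit: V = 4.89 × 4700/(560 + 4700) = 4.37 V.
With the load, R2 becomes R2‖R_L = 3643 Ω, so V = 4.89 × 3643/4203 = 4.24 V.

Unloaded: 4.37 V; loaded: 4.24 V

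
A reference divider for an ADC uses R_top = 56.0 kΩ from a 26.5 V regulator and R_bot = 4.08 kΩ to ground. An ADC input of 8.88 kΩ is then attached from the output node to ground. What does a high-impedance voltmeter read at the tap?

The load sits in parallel with R_bot: R_bot‖R_L = (4.08 × 8.88) / (4.08 + 8.88) = 2.796 kΩ.
V_out = 26.5 × 2.796 / (56.0 + 2.796) = 26.5 × 2.796/58.80 = 1.26 V.
(Unloaded it would have been 1.80 V.)

V_out ≈ 1.26 V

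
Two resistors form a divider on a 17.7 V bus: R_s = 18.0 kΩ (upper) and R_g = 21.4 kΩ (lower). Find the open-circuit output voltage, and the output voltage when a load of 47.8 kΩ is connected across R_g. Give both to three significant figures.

Unloaded: 9.61 V; loaded: 7.98 V

Open-circuit: V = 17.7 × 21.4/(18.0 + 21.4) = 9.61 V.
With the load, R_g becomes R_g‖R_L = 14.78 kΩ, so V = 17.7 × 14.78/32.78 = 7.98 V.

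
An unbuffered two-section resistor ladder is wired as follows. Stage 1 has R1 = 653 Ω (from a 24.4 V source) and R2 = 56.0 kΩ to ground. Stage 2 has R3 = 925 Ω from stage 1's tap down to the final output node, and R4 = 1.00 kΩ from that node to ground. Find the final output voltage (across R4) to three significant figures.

V_out ≈ 9.38 V

Stage 2 presents R3+R4 = 1925 Ω as a load on stage 1's tap.
Stage 1's lower leg becomes R2‖(R3+R4) = 1861 Ω, so V_mid = 24.4 × 1861/2514 = 18.06 V.
Stage 2 is itself unloaded: V_out = V_mid × R4/(R3+R4) = 18.06 × 1000/1925 = 9.38 V.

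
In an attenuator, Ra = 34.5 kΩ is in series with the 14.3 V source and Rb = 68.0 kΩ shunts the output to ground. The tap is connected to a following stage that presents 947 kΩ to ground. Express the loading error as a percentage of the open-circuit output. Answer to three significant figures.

The divider's output (Thévenin) resistance is Ra‖Rb = 22.89 kΩ.
Fractional drop under load = R_th/(R_th + R_L) = 22.89 / (22.89 + 947) = 0.02360.
So the output falls by 2.36 %.

2.36 %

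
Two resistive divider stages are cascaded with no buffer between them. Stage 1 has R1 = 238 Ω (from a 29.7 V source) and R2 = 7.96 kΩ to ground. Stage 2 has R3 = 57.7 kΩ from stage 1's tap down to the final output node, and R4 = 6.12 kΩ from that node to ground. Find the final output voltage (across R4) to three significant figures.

V_out ≈ 2.76 V

Stage 2 presents R3+R4 = 63820 Ω as a load on stage 1's tap.
Stage 1's lower leg becomes R2‖(R3+R4) = 7077 Ω, so V_mid = 29.7 × 7077/7315 = 28.73 V.
Stage 2 is itself unloaded: V_out = V_mid × R4/(R3+R4) = 28.73 × 6120/63820 = 2.76 V.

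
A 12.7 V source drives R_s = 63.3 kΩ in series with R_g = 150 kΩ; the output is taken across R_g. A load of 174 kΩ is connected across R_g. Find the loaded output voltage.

The load sits in parallel with R_g: R_g‖R_L = (150 × 174) / (150 + 174) = 80.56 kΩ.
V_out = 12.7 × 80.56 / (63.3 + 80.56) = 12.7 × 80.56/143.9 = 7.11 V.

V_out ≈ 7.11 V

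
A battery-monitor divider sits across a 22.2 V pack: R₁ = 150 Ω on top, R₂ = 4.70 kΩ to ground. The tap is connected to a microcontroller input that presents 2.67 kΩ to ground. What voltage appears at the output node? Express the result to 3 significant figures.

The load sits in parallel with R₂: R₂‖R_L = (4700 × 2670) / (4700 + 2670) = 1703 Ω.
V_out = 22.2 × 1703 / (150 + 1703) = 22.2 × 1703/1853 = 20.4 V.

V_out ≈ 20.4 V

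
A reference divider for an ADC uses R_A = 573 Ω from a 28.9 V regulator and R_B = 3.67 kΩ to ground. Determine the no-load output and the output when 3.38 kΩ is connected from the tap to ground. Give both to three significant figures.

Open-circuit: V = 28.9 × 3670/(573 + 3670) = 25.0 V.
With the load, R_B becomes R_B‖R_L = 1760 Ω, so V = 28.9 × 1760/2333 = 21.8 V.

Unloaded: 25.0 V; loaded: 21.8 V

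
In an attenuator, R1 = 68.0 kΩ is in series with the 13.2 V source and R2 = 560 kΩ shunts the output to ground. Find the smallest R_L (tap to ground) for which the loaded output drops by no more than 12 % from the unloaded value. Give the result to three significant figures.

Output resistance R_th = R1‖R2 = (68.0 × 560)/628.0 = 60.64 kΩ.
The fractional drop is R_th/(R_th + R_L); requiring this ≤ 0.120 gives R_L ≥ R_th(1/0.120 − 1) = 60.64 × 7.333 = 445 kΩ.

R_L(min) ≈ 445 kΩ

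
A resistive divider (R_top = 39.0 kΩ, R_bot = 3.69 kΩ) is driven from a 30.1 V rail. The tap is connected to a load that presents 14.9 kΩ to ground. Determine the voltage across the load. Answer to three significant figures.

V_out ≈ 2.12 V

The load sits in parallel with R_bot: R_bot‖R_L = (3.69 × 14.9) / (3.69 + 14.9) = 2.958 kΩ.
V_out = 30.1 × 2.958 / (39.0 + 2.958) = 30.1 × 2.958/41.96 = 2.12 V.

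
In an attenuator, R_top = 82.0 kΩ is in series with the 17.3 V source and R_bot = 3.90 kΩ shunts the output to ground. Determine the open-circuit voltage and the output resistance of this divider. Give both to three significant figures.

V_th = 0.785 V, R_th = 3.72 kΩ

V_th is the open-circuit tap voltage: 17.3 × 3.90/(82.0 + 3.90) = 0.785 V.
With the supply zeroed, R_top and R_bot appear in parallel from the tap: R_th = R_top‖R_bot = (82.0 × 3.90)/85.90 = 3.72 kΩ.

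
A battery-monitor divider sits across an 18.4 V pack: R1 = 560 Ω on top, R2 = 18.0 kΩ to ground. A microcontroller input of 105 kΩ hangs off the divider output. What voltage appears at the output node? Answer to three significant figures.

V_out ≈ 17.8 V

The load sits in parallel with R2: R2‖R_L = (18000 × 105000) / (18000 + 105000) = 15370 Ω.
V_out = 18.4 × 15370 / (560 + 15370) = 18.4 × 15370/15930 = 17.8 V.
(Unloaded it would have been 17.8 V.)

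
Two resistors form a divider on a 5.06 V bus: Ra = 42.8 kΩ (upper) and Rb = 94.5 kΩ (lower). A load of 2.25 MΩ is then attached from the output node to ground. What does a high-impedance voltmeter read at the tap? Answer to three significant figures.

The load sits in parallel with Rb: Rb‖R_L = (94.5 × 2250) / (94.5 + 2250) = 90.69 kΩ.
V_out = 5.06 × 90.69 / (42.8 + 90.69) = 5.06 × 90.69/133.5 = 3.44 V.

V_out ≈ 3.44 V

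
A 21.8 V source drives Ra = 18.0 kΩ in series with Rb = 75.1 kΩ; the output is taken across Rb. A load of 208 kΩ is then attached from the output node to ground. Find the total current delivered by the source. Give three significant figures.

Rb‖R_L = 55.18 kΩ, so the source sees Ra + Rb‖R_L = 73.18 kΩ.
I = 21.8 V / 73.18 kΩ = 0.298 mA.

I ≈ 0.298 mA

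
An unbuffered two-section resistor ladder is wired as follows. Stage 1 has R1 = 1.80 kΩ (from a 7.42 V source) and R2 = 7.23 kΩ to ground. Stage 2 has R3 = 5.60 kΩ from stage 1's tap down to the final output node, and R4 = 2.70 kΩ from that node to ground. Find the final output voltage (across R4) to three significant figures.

V_out ≈ 1.65 V

Stage 2 presents R3+R4 = 8.300 kΩ as a load on stage 1's tap.
Stage 1's lower leg becomes R2‖(R3+R4) = 3.864 kΩ, so V_mid = 7.42 × 3.864/5.664 = 5.062 V.
Stage 2 is itself unloaded: V_out = V_mid × R4/(R3+R4) = 5.062 × 2.70/8.300 = 1.65 V.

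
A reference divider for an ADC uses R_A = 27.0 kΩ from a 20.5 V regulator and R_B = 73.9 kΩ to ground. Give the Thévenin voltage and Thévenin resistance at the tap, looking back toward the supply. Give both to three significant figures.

V_th = 15.0 V, R_th = 19.8 kΩ

V_th is the open-circuit tap voltage: 20.5 × 73.9/(27.0 + 73.9) = 15.0 V.
With the supply zeroed, R_A and R_B appear in parallel from the tap: R_th = R_A‖R_B = (27.0 × 73.9)/100.9 = 19.8 kΩ.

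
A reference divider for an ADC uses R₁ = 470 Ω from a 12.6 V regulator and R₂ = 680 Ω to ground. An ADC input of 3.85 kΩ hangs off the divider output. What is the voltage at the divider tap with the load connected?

The load sits in parallel with R₂: R₂‖R_L = (680 × 3850) / (680 + 3850) = 577.9 Ω.
V_out = 12.6 × 577.9 / (470 + 577.9) = 12.6 × 577.9/1048 = 6.95 V.
(Unloaded it would have been 7.45 V.)

V_out ≈ 6.95 V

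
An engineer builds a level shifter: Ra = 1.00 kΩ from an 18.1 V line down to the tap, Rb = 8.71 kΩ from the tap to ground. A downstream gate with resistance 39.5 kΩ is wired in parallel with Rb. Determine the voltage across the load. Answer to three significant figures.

The load sits in parallel with Rb: Rb‖R_L = (8.71 × 39.5) / (8.71 + 39.5) = 7.136 kΩ.
V_out = 18.1 × 7.136 / (1.00 + 7.136) = 18.1 × 7.136/8.136 = 15.9 V.

V_out ≈ 15.9 V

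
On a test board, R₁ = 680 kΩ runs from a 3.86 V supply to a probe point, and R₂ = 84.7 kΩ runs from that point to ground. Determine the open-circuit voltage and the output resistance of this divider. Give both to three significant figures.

V_th = 0.428 V, R_th = 75.3 kΩ

V_th is the open-circuit tap voltage: 3.86 × 84.7/(680 + 84.7) = 0.428 V.
With the supply zeroed, R₁ and R₂ appear in parallel from the tap: R_th = R₁‖R₂ = (680 × 84.7)/764.7 = 75.3 kΩ.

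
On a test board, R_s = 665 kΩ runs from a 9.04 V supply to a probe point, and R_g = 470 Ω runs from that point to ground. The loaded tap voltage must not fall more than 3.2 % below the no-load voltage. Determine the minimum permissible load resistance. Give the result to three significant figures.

Output resistance R_th = R_s‖R_g = (665000 × 470)/665500 = 469.7 Ω.
The fractional drop is R_th/(R_th + R_L); requiring this ≤ 0.0320 gives R_L ≥ R_th(1/0.0320 − 1) = 469.7 × 30.25 = 14.2 kΩ.

R_L(min) ≈ 14.2 kΩ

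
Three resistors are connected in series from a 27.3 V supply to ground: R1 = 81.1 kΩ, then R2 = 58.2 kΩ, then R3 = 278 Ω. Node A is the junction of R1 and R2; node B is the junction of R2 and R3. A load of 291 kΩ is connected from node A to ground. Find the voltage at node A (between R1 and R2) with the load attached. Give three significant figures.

V ≈ 10.2 V

Below node A the series string R2+R3 = 58480 Ω sits in parallel with the 291000 Ω load: 48690 Ω.
V_A = 27.3 × 48690/(81100 + 48690) = 10.2 V.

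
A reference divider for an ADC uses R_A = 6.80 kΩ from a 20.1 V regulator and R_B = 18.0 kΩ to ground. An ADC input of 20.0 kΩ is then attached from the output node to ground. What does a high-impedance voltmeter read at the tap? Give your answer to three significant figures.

V_out ≈ 11.7 V

The load sits in parallel with R_B: R_B‖R_L = (18.0 × 20.0) / (18.0 + 20.0) = 9.474 kΩ.
V_out = 20.1 × 9.474 / (6.80 + 9.474) = 20.1 × 9.474/16.27 = 11.7 V.
(Unloaded it would have been 14.6 V.)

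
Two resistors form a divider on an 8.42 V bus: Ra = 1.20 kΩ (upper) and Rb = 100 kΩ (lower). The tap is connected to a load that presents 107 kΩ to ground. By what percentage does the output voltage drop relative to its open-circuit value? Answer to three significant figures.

1.10 %

The divider's output (Thévenin) resistance is Ra‖Rb = 1.186 kΩ.
Fractional drop under load = R_th/(R_th + R_L) = 1.186 / (1.186 + 107) = 0.01096.
So the output falls by 1.10 %.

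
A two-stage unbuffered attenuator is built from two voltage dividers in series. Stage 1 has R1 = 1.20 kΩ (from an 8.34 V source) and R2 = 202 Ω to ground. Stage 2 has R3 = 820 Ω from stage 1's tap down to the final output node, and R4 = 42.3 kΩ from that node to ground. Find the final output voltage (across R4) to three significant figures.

Stage 2 presents R3+R4 = 43120 Ω as a load on stage 1's tap.
Stage 1's lower leg becomes R2‖(R3+R4) = 201.1 Ω, so V_mid = 8.34 × 201.1/1401 = 1.197 V.
Stage 2 is itself unloaded: V_out = V_mid × R4/(R3+R4) = 1.197 × 42300/43120 = 1.17 V.

V_out ≈ 1.17 V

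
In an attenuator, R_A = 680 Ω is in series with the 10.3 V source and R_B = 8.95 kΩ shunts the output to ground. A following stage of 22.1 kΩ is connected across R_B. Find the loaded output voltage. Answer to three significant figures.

The load sits in parallel with R_B: R_B‖R_L = (8950 × 22100) / (8950 + 22100) = 6370 Ω.
V_out = 10.3 × 6370 / (680 + 6370) = 10.3 × 6370/7050 = 9.31 V.

V_out ≈ 9.31 V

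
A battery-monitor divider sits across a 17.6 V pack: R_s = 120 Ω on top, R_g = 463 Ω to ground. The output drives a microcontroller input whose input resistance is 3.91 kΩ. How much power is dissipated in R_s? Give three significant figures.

Total resistance from the source is R_s + (R_g‖R_L) = 534.0 Ω, so I = 17.6/534.0 Ω = 32.96 mA.
P = I²·R_s = (32.96 mA)² × 120 Ω = 130 mW.

P ≈ 130 mW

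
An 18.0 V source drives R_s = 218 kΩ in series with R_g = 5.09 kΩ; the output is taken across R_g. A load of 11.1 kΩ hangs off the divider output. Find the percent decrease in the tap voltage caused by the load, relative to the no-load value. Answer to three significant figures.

The divider's output (Thévenin) resistance is R_s‖R_g = 4.974 kΩ.
Fractional drop under load = R_th/(R_th + R_L) = 4.974 / (4.974 + 11.1) = 0.3094.
So the output falls by 30.9 %.

30.9 %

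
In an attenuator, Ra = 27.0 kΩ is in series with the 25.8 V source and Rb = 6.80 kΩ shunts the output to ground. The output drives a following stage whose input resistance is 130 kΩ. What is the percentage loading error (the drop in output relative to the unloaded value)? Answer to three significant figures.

The divider's output (Thévenin) resistance is Ra‖Rb = 5.432 kΩ.
Fractional drop under load = R_th/(R_th + R_L) = 5.432 / (5.432 + 130) = 0.04011.
So the output falls by 4.01 %.

4.01 %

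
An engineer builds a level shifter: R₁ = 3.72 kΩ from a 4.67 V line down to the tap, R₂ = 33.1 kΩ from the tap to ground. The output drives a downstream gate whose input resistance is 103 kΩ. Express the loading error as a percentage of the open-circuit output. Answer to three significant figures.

The divider's output (Thévenin) resistance is R₁‖R₂ = 3.344 kΩ.
Fractional drop under load = R_th/(R_th + R_L) = 3.344 / (3.344 + 103) = 0.03145.
So the output falls by 3.14 %.

3.14 %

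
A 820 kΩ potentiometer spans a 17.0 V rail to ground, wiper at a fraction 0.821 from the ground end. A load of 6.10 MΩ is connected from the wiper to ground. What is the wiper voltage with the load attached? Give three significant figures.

The wiper splits the pot into (1−α)R = 146.8 kΩ above and αR = 673.2 kΩ below.
Lower section ‖ load = 606.3 kΩ.
V_wiper = 17.0 × 606.3/(146.8 + 606.3) = 13.7 V.

V ≈ 13.7 V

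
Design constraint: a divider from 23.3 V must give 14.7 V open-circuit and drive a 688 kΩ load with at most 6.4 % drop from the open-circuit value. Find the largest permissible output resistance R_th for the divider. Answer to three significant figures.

R_th ≤ 47.0 kΩ

Loading drop = R_th/(R_th + R_L) ≤ 0.0640, so R_th ≤ R_L · ε/(1−ε) = 688 kΩ × 0.0640/0.9360 = 47.0 kΩ.
(Any R1, R2 with R2/(R1+R2) = 0.631 and R1‖R2 ≤ 47.0 kΩ will meet the spec.)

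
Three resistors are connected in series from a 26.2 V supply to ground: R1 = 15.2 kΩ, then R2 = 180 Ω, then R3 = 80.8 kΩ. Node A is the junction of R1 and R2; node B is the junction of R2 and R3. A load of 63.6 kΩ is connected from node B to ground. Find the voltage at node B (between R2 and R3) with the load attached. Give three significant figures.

At node B, R3 is in parallel with the load: R3‖R_L = 35590 Ω.
Below node A the resistance is R2 + (R3‖R_L) = 35770 Ω, so V_A = 26.2 × 35770/50970 = 18.39 V.
Then V_B = V_A × (R3‖R_L)/(R2 + R3‖R_L) = 18.39 × 35590/35770 = 18.3 V.

V ≈ 18.3 V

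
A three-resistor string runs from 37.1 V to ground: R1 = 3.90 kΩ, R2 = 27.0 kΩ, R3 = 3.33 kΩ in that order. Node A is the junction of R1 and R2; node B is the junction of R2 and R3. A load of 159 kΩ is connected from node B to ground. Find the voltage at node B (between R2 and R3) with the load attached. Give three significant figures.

V ≈ 3.54 V

At node B, R3 is in parallel with the load: R3‖R_L = 3.262 kΩ.
Below node A the resistance is R2 + (R3‖R_L) = 30.26 kΩ, so V_A = 37.1 × 30.26/34.16 = 32.86 V.
Then V_B = V_A × (R3‖R_L)/(R2 + R3‖R_L) = 32.86 × 3.262/30.26 = 3.54 V.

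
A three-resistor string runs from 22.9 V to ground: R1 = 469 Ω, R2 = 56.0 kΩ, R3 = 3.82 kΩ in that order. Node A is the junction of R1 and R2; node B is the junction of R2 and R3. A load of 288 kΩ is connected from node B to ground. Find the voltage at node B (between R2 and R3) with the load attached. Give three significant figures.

V ≈ 1.43 V

At node B, R3 is in parallel with the load: R3‖R_L = 3770 Ω.
Below node A the resistance is R2 + (R3‖R_L) = 59770 Ω, so V_A = 22.9 × 59770/60240 = 22.72 V.
Then V_B = V_A × (R3‖R_L)/(R2 + R3‖R_L) = 22.72 × 3770/59770 = 1.43 V.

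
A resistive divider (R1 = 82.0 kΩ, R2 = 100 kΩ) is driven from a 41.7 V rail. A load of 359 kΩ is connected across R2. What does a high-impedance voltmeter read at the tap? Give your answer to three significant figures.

V_out ≈ 20.4 V

The load sits in parallel with R2: R2‖R_L = (100 × 359) / (100 + 359) = 78.21 kΩ.
V_out = 41.7 × 78.21 / (82.0 + 78.21) = 41.7 × 78.21/160.2 = 20.4 V.
(Unloaded it would have been 22.9 V.)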